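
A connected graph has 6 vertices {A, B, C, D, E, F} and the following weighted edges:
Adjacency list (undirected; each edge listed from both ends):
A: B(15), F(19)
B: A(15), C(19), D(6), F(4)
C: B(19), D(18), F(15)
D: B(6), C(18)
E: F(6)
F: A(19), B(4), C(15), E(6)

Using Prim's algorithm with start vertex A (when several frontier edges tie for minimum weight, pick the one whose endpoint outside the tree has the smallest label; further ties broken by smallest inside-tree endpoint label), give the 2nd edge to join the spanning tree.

Grow the tree from A using Prim:
Step 1: cheapest edge leaving the tree is A-B (15); add B.
Step 2: cheapest edge leaving the tree is B-F (4); add F.
Step 3: cheapest edge leaving the tree is B-D (6); add D.
Step 4: cheapest edge leaving the tree is E-F (6); add E.
Step 5: cheapest edge leaving the tree is C-F (15); add C.
The 2nd edge added is B-F.

B-F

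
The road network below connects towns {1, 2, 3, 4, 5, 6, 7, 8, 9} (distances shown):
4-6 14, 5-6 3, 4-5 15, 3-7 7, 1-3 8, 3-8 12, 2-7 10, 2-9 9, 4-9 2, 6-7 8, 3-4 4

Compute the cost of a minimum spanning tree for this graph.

53

Kruskal: consider edges lightest-first.
4-9 (2): add — endpoints in different components.
5-6 (3): add — endpoints in different components.
3-4 (4): add — endpoints in different components.
3-7 (7): add — endpoints in different components.
1-3 (8): add — endpoints in different components.
6-7 (8): add — endpoints in different components.
2-9 (9): add — endpoints in different components.
2-7 (10): skip — 2 and 7 already connected.
3-8 (12): add — endpoints in different components.
MST edges: 4-9, 5-6, 3-4, 3-7, 1-3, 6-7, 2-9, 3-8; total weight 2+3+4+7+8+8+9+12 = 53.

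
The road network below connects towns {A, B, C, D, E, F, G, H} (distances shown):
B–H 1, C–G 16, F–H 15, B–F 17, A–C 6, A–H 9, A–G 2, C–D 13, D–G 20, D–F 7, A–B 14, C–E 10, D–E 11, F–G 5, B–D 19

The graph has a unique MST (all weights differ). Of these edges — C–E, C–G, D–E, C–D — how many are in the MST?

Kruskal: consider edges lightest-first.
B–H (1): add — endpoints in different components.
A–G (2): add — endpoints in different components.
F–G (5): add — endpoints in different components.
A–C (6): add — endpoints in different components.
D–F (7): add — endpoints in different components.
A–H (9): add — endpoints in different components.
C–E (10): add — endpoints in different components.
MST edge set: {B–H, A–G, F–G, A–C, D–F, A–H, C–E}.
Of the listed edges, {C–E} are in the MST → 1.

1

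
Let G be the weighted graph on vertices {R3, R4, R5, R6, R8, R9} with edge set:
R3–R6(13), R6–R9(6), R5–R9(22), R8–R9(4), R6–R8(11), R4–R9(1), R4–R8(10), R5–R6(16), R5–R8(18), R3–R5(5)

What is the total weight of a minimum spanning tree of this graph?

29

Prim, starting at R9.
Step 1: frontier [R4–R9 1, R8–R9 4, R6–R9 6, R5–R9 22] → take R4–R9 (1); add R4.
Step 2: frontier [R4–R8 10, R8–R9 4, R6–R9 6, R5–R9 22] → take R8–R9 (4); add R8.
Step 3: frontier [R6–R8 11, R5–R8 18, R6–R9 6, R5–R9 22] → take R6–R9 (6); add R6.
Step 4: frontier [R3–R6 13, R5–R6 16, R5–R8 18, R5–R9 22] → take R3–R6 (13); add R3.
Step 5: frontier [R3–R5 5, R5–R6 16, R5–R8 18, R5–R9 22] → take R3–R5 (5); add R5.
MST edges: R4–R9, R8–R9, R6–R9, R3–R6, R3–R5; total weight 1+4+6+13+5 = 29.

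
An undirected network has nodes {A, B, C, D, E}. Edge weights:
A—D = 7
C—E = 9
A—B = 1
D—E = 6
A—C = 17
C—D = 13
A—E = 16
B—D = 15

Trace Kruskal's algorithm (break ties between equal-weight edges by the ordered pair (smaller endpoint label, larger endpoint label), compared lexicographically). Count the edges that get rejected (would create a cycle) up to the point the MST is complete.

Sort edges by weight, then run Kruskal:
A—B (1): add — endpoints in different components.
D—E (6): add — endpoints in different components.
A—D (7): add — endpoints in different components.
C—E (9): add — endpoints in different components.
Edges rejected before the tree was complete: 0.

0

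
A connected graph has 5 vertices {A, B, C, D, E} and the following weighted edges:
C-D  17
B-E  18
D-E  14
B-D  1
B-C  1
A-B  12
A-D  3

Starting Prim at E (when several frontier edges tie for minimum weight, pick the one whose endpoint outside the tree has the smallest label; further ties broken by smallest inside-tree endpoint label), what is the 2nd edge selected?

B-D

Grow the tree from E using Prim:
Step 1: frontier [D-E 14, B-E 18] → take D-E (14); add D.
Step 2: frontier [B-D 1, A-D 3, C-D 17, B-E 18] → take B-D (1); add B.
Step 3: frontier [B-C 1, A-B 12, A-D 3, C-D 17] → take B-C (1); add C.
Step 4: frontier [A-B 12, A-D 3] → take A-D (3); add A.
The 2nd edge added is B-D.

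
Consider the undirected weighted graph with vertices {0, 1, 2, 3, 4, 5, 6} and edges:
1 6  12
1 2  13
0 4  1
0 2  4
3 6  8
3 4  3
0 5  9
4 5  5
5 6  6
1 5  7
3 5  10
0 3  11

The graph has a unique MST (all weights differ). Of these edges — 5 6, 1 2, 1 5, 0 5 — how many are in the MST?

2

Kruskal: consider edges lightest-first.
0 4 (1): add. Components now {0,4} {1} {2} {3} {5} {6}
3 4 (3): add. Components now {0,3,4} {1} {2} {5} {6}
0 2 (4): add. Components now {0,2,3,4} {1} {5} {6}
4 5 (5): add. Components now {0,2,3,4,5} {1} {6}
5 6 (6): add. Components now {0,2,3,4,5,6} {1}
1 5 (7): add. Components now {0,1,2,3,4,5,6}
MST edge set: {0 4, 3 4, 0 2, 4 5, 5 6, 1 5}.
Of the listed edges, {5 6, 1 5} are in the MST → 2.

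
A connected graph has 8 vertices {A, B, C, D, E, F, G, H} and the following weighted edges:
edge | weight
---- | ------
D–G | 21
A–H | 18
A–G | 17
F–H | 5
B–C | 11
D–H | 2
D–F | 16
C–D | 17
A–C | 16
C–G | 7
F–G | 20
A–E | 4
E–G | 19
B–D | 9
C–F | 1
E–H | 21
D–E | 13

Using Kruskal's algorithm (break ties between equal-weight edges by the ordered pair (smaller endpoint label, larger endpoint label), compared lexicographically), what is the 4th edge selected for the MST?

Kruskal's algorithm — process edges by increasing weight (ties by edge label):
C–F (1): add — endpoints in different components.
D–H (2): add — endpoints in different components.
A–E (4): add — endpoints in different components.
F–H (5): add — endpoints in different components.
C–G (7): add — endpoints in different components.
B–D (9): add — endpoints in different components.
B–C (11): skip — B and C already connected.
D–E (13): add — endpoints in different components.
The 4th edge added is F–H.

F-H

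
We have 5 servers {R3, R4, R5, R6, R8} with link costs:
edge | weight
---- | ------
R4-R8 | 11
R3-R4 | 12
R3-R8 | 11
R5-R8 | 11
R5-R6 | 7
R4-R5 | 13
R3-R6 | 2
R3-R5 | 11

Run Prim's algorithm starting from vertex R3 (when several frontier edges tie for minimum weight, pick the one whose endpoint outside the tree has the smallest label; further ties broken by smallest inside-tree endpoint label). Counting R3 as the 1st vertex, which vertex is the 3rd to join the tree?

R5

Grow the tree from R3 using Prim:
Step 1: frontier [R3-R6 2, R3-R5 11, R3-R8 11, R3-R4 12] → take R3-R6 (2); add R6.
Step 2: frontier [R3-R5 11, R3-R8 11, R3-R4 12, R5-R6 7] → take R5-R6 (7); add R5.
Step 3: frontier [R3-R8 11, R3-R4 12, R5-R8 11, R4-R5 13] → take R3-R8 (11); add R8.
Step 4: frontier [R3-R4 12, R4-R5 13, R4-R8 11] → take R4-R8 (11); add R4.
Vertex order: R3, R6, R5, R8, R4. The 3rd vertex is R5.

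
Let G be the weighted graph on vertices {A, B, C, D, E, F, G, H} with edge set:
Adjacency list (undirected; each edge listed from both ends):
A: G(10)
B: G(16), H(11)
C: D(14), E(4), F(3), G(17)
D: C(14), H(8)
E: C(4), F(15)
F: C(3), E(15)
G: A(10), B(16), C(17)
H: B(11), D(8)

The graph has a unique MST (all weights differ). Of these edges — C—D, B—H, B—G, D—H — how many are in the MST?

4

Kruskal: consider edges lightest-first.
C—F (3): add — endpoints in different components.
C—E (4): add — endpoints in different components.
D—H (8): add — endpoints in different components.
A—G (10): add — endpoints in different components.
B—H (11): add — endpoints in different components.
C—D (14): add — endpoints in different components.
E—F (15): skip — E and F already connected.
B—G (16): add — endpoints in different components.
MST edge set: {C—F, C—E, D—H, A—G, B—H, C—D, B—G}.
Of the listed edges, {C—D, B—H, B—G, D—H} are in the MST → 4.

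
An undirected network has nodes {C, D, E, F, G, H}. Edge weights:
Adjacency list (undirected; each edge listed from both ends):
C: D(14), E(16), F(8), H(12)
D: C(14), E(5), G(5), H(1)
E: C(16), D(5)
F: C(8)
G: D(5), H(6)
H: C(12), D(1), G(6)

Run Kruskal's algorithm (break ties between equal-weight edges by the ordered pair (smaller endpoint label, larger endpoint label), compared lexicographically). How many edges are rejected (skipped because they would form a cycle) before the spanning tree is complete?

Sort edges by weight, then run Kruskal:
D—H (1): add. Components now {C} {D,H} {E} {F} {G}
D—E (5): add. Components now {C} {D,E,H} {F} {G}
D—G (5): add. Components now {C} {D,E,G,H} {F}
G—H (6): skip — G and H already connected.
C—F (8): add. Components now {C,F} {D,E,G,H}
C—H (12): add. Components now {C,D,E,F,G,H}
Edges rejected before the tree was complete: 1.

1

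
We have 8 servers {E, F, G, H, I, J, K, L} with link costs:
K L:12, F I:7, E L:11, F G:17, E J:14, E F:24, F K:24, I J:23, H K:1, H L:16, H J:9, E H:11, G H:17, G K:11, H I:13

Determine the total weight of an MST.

Kruskal's algorithm — process edges by increasing weight (ties by edge label):
H K (1): add — endpoints in different components.
F I (7): add — endpoints in different components.
H J (9): add — endpoints in different components.
E H (11): add — endpoints in different components.
E L (11): add — endpoints in different components.
G K (11): add — endpoints in different components.
K L (12): skip — K and L already connected.
H I (13): add — endpoints in different components.
MST edges: H K, F I, H J, E H, E L, G K, H I; total weight 1+7+9+11+11+11+13 = 63.

63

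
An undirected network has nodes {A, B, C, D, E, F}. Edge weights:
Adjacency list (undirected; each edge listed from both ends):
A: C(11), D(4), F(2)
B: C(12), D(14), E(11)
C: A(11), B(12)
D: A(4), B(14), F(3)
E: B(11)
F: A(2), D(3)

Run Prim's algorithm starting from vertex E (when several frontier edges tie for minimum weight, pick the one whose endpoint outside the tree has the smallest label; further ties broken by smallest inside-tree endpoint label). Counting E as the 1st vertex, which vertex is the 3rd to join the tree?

C

Prim, starting at E.
Step 1: frontier [B-E 11] → take B-E (11); add B.
Step 2: frontier [B-C 12, B-D 14] → take B-C (12); add C.
Step 3: frontier [B-D 14, A-C 11] → take A-C (11); add A.
Step 4: frontier [A-F 2, A-D 4, B-D 14] → take A-F (2); add F.
Step 5: frontier [A-D 4, B-D 14, D-F 3] → take D-F (3); add D.
Vertex order: E, B, C, A, F, D. The 3rd vertex is C.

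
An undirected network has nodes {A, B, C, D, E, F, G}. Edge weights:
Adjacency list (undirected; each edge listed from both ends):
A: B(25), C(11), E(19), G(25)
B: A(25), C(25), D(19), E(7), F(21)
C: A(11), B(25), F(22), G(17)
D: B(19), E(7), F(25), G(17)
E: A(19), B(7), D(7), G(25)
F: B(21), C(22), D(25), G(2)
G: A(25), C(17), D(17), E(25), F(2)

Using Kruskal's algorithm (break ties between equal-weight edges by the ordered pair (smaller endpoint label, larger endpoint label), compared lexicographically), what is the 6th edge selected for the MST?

Sort edges by weight, then run Kruskal:
F–G (2): add — endpoints in different components.
B–E (7): add — endpoints in different components.
D–E (7): add — endpoints in different components.
A–C (11): add — endpoints in different components.
C–G (17): add — endpoints in different components.
D–G (17): add — endpoints in different components.
The 6th edge added is D–G.

D-G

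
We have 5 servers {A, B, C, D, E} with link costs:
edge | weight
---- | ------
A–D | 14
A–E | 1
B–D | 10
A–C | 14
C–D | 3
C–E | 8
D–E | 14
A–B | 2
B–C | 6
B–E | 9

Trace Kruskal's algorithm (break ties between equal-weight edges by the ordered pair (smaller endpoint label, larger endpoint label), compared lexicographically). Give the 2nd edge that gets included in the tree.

A-B

Kruskal: consider edges lightest-first.
A–E (1): add — endpoints in different components.
A–B (2): add — endpoints in different components.
C–D (3): add — endpoints in different components.
B–C (6): add — endpoints in different components.
The 2nd edge added is A–B.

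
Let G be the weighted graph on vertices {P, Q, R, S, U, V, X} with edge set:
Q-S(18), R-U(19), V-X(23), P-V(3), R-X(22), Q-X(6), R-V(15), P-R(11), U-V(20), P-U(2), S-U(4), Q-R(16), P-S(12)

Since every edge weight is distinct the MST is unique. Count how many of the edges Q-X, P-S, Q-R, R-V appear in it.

Sort edges by weight, then run Kruskal:
P-U (2): add. Components now {S} {X} {R} {V} {P,U} {Q}
P-V (3): add. Components now {S} {X} {R} {P,U,V} {Q}
S-U (4): add. Components now {P,S,U,V} {X} {R} {Q}
Q-X (6): add. Components now {P,S,U,V} {Q,X} {R}
P-R (11): add. Components now {P,R,S,U,V} {Q,X}
P-S (12): skip — S and P already connected.
R-V (15): skip — R and V already connected.
Q-R (16): add. Components now {P,Q,R,S,U,V,X}
MST edge set: {P-U, P-V, S-U, Q-X, P-R, Q-R}.
Of the listed edges, {Q-X, Q-R} are in the MST → 2.

2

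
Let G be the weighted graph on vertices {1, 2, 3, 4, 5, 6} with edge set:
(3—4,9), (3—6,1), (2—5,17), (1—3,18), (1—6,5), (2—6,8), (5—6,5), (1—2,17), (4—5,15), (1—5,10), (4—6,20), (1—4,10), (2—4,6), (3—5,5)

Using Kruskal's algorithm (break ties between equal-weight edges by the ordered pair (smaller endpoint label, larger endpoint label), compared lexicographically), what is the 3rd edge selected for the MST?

Sort edges by weight, then run Kruskal:
3—6 (1): add — endpoints in different components.
1—6 (5): add — endpoints in different components.
3—5 (5): add — endpoints in different components.
5—6 (5): skip — 5 and 6 already connected.
2—4 (6): add — endpoints in different components.
2—6 (8): add — endpoints in different components.
The 3rd edge added is 3—5.

3-5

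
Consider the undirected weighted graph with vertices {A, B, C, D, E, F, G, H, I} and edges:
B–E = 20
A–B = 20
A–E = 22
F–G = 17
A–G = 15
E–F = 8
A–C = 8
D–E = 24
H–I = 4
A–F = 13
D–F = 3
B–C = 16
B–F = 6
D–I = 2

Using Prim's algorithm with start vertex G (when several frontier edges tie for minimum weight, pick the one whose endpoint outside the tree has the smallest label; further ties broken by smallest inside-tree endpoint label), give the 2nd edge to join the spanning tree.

A-C

Grow the tree from G using Prim:
Step 1: frontier [A–G 15, F–G 17] → take A–G (15); add A.
Step 2: frontier [A–C 8, A–F 13, A–B 20, A–E 22, F–G 17] → take A–C (8); add C.
Step 3: frontier [A–F 13, A–B 20, A–E 22, B–C 16, F–G 17] → take A–F (13); add F.
Step 4: frontier [A–B 20, A–E 22, B–C 16, D–F 3, B–F 6, E–F 8] → take D–F (3); add D.
Step 5: frontier [A–B 20, A–E 22, B–C 16, D–I 2, D–E 24, B–F 6, E–F 8] → take D–I (2); add I.
Step 6: frontier [A–B 20, A–E 22, B–C 16, D–E 24, B–F 6, E–F 8, H–I 4] → take H–I (4); add H.
Step 7: frontier [A–B 20, A–E 22, B–C 16, D–E 24, B–F 6, E–F 8] → take B–F (6); add B.
Step 8: frontier [A–E 22, B–E 20, D–E 24, E–F 8] → take E–F (8); add E.
The 2nd edge added is A–C.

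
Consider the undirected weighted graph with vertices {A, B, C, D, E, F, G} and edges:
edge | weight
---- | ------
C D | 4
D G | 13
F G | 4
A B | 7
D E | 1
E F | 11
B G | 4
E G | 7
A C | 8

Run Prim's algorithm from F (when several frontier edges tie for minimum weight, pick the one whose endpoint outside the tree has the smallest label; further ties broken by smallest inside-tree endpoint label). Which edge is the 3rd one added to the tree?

Prim's algorithm from F:
Step 1: frontier [F G 4, E F 11] → take F G (4); add G.
Step 2: frontier [E F 11, B G 4, E G 7, D G 13] → take B G (4); add B.
Step 3: frontier [A B 7, E F 11, E G 7, D G 13] → take A B (7); add A.
Step 4: frontier [A C 8, E F 11, E G 7, D G 13] → take E G (7); add E.
Step 5: frontier [A C 8, D E 1, D G 13] → take D E (1); add D.
Step 6: frontier [A C 8, C D 4] → take C D (4); add C.
The 3rd edge added is A B.

A-B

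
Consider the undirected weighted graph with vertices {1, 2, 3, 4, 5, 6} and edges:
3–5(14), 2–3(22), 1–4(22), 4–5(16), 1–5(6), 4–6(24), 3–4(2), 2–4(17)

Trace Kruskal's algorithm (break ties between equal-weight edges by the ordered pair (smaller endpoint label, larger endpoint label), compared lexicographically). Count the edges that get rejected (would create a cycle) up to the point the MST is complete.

3

Kruskal: consider edges lightest-first.
3–4 (2): add — endpoints in different components.
1–5 (6): add — endpoints in different components.
3–5 (14): add — endpoints in different components.
4–5 (16): skip — 4 and 5 already connected.
2–4 (17): add — endpoints in different components.
1–4 (22): skip — 1 and 4 already connected.
2–3 (22): skip — 2 and 3 already connected.
4–6 (24): add — endpoints in different components.
Edges rejected before the tree was complete: 3.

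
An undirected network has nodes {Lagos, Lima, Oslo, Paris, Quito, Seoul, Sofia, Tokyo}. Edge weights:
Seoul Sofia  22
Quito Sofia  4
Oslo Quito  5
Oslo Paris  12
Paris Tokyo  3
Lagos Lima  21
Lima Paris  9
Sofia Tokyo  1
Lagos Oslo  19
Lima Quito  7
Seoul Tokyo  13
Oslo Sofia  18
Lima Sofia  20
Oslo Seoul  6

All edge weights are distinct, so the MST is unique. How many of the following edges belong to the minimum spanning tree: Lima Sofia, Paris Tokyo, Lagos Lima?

1

Kruskal: consider edges lightest-first.
Sofia Tokyo (1): add — endpoints in different components.
Paris Tokyo (3): add — endpoints in different components.
Quito Sofia (4): add — endpoints in different components.
Oslo Quito (5): add — endpoints in different components.
Oslo Seoul (6): add — endpoints in different components.
Lima Quito (7): add — endpoints in different components.
Lima Paris (9): skip — Paris and Lima already connected.
Oslo Paris (12): skip — Oslo and Paris already connected.
Seoul Tokyo (13): skip — Tokyo and Seoul already connected.
Oslo Sofia (18): skip — Oslo and Sofia already connected.
Lagos Oslo (19): add — endpoints in different components.
MST edge set: {Sofia Tokyo, Paris Tokyo, Quito Sofia, Oslo Quito, Oslo Seoul, Lima Quito, Lagos Oslo}.
Of the listed edges, {Paris Tokyo} are in the MST → 1.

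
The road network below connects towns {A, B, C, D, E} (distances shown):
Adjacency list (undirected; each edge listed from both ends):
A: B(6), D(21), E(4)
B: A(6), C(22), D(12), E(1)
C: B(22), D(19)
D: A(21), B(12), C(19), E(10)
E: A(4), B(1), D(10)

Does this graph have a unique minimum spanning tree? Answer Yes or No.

Yes

Sort edges by weight, then run Kruskal:
B E (1): add — endpoints in different components.
A E (4): add — endpoints in different components.
A B (6): skip — A and B already connected.
D E (10): add — endpoints in different components.
B D (12): skip — B and D already connected.
C D (19): add — endpoints in different components.
Every non-tree edge has weight strictly greater than the heaviest edge on the tree path between its endpoints, so the MST is unique.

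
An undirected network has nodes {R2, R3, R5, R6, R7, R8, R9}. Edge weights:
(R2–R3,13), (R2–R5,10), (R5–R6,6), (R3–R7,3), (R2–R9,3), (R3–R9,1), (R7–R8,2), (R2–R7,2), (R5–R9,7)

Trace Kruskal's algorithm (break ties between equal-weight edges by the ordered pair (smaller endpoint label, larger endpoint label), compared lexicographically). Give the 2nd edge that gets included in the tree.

Sort edges by weight, then run Kruskal:
R3–R9 (1): add. Components now {R2} {R5} {R3,R9} {R6} {R8} {R7}
R2–R7 (2): add. Components now {R2,R7} {R5} {R3,R9} {R6} {R8}
R7–R8 (2): add. Components now {R2,R7,R8} {R5} {R3,R9} {R6}
R2–R9 (3): add. Components now {R2,R3,R7,R8,R9} {R5} {R6}
R3–R7 (3): skip — R3 and R7 already connected.
R5–R6 (6): add. Components now {R2,R3,R7,R8,R9} {R5,R6}
R5–R9 (7): add. Components now {R2,R3,R5,R6,R7,R8,R9}
The 2nd edge added is R2–R7.

R2-R7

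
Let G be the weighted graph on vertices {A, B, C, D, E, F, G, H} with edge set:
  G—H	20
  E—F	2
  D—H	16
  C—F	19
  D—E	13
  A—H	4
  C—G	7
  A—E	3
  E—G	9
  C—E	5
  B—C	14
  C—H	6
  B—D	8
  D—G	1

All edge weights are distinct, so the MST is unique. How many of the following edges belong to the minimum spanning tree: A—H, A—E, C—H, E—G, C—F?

Sort edges by weight, then run Kruskal:
D—G (1): add — endpoints in different components.
E—F (2): add — endpoints in different components.
A—E (3): add — endpoints in different components.
A—H (4): add — endpoints in different components.
C—E (5): add — endpoints in different components.
C—H (6): skip — C and H already connected.
C—G (7): add — endpoints in different components.
B—D (8): add — endpoints in different components.
MST edge set: {D—G, E—F, A—E, A—H, C—E, C—G, B—D}.
Of the listed edges, {A—H, A—E} are in the MST → 2.

2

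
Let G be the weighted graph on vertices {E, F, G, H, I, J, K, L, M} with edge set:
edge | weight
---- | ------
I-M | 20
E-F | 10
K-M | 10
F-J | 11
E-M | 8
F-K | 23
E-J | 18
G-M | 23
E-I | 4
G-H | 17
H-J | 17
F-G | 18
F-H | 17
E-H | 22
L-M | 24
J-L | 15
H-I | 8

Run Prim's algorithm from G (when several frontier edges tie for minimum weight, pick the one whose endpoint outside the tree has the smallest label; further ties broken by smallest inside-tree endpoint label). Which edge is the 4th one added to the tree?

E-M

Grow the tree from G using Prim:
Step 1: cheapest edge leaving the tree is G-H (17); add H.
Step 2: cheapest edge leaving the tree is H-I (8); add I.
Step 3: cheapest edge leaving the tree is E-I (4); add E.
Step 4: cheapest edge leaving the tree is E-M (8); add M.
Step 5: cheapest edge leaving the tree is E-F (10); add F.
Step 6: cheapest edge leaving the tree is K-M (10); add K.
Step 7: cheapest edge leaving the tree is F-J (11); add J.
Step 8: cheapest edge leaving the tree is J-L (15); add L.
The 4th edge added is E-M.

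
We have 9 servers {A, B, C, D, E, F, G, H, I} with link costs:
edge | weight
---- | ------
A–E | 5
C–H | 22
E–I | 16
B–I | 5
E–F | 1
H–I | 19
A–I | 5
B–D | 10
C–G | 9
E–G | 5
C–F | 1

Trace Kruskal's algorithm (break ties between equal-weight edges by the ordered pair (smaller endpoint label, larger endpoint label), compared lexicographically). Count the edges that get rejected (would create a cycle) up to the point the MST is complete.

2

Kruskal: consider edges lightest-first.
C–F (1): add — endpoints in different components.
E–F (1): add — endpoints in different components.
A–E (5): add — endpoints in different components.
A–I (5): add — endpoints in different components.
B–I (5): add — endpoints in different components.
E–G (5): add — endpoints in different components.
C–G (9): skip — C and G already connected.
B–D (10): add — endpoints in different components.
E–I (16): skip — E and I already connected.
H–I (19): add — endpoints in different components.
Edges rejected before the tree was complete: 2.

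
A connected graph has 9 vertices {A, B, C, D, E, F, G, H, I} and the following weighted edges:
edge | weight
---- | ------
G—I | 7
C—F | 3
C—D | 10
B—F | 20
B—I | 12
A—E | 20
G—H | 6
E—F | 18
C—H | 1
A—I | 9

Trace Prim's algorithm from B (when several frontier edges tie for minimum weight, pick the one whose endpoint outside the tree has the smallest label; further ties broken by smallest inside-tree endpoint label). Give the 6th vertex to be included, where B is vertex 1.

F

Prim's algorithm from B:
Step 1: frontier [B—I 12, B—F 20] → take B—I (12); add I.
Step 2: frontier [B—F 20, G—I 7, A—I 9] → take G—I (7); add G.
Step 3: frontier [B—F 20, G—H 6, A—I 9] → take G—H (6); add H.
Step 4: frontier [B—F 20, C—H 1, A—I 9] → take C—H (1); add C.
Step 5: frontier [B—F 20, C—F 3, C—D 10, A—I 9] → take C—F (3); add F.
Step 6: frontier [C—D 10, E—F 18, A—I 9] → take A—I (9); add A.
Step 7: frontier [A—E 20, C—D 10, E—F 18] → take C—D (10); add D.
Step 8: frontier [A—E 20, E—F 18] → take E—F (18); add E.
Vertex order: B, I, G, H, C, F, A, D, E. The 6th vertex is F.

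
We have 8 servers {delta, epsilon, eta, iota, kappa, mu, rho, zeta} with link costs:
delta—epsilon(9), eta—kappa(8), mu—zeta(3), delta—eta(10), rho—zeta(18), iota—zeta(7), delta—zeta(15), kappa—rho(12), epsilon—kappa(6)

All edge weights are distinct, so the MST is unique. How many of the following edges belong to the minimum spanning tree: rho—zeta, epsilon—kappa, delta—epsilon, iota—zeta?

3

Kruskal: consider edges lightest-first.
mu—zeta (3): add — endpoints in different components.
epsilon—kappa (6): add — endpoints in different components.
iota—zeta (7): add — endpoints in different components.
eta—kappa (8): add — endpoints in different components.
delta—epsilon (9): add — endpoints in different components.
delta—eta (10): skip — delta and eta already connected.
kappa—rho (12): add — endpoints in different components.
delta—zeta (15): add — endpoints in different components.
MST edge set: {mu—zeta, epsilon—kappa, iota—zeta, eta—kappa, delta—epsilon, kappa—rho, delta—zeta}.
Of the listed edges, {epsilon—kappa, delta—epsilon, iota—zeta} are in the MST → 3.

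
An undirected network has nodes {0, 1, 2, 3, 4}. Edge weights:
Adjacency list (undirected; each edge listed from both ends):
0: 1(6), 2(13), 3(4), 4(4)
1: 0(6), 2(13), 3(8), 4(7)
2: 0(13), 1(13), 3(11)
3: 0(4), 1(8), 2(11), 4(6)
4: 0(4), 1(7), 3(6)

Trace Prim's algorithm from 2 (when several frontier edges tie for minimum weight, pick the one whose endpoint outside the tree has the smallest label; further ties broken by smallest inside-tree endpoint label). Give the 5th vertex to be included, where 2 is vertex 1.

Prim, starting at 2.
Step 1: cheapest edge leaving the tree is 2 3 (11); add 3.
Step 2: cheapest edge leaving the tree is 0 3 (4); add 0.
Step 3: cheapest edge leaving the tree is 0 4 (4); add 4.
Step 4: cheapest edge leaving the tree is 0 1 (6); add 1.
Vertex order: 2, 3, 0, 4, 1. The 5th vertex is 1.

1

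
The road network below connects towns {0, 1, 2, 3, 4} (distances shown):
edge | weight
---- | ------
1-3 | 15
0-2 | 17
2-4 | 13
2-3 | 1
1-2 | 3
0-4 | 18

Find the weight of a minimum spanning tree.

Kruskal's algorithm — process edges by increasing weight (ties by edge label):
2-3 (1): add — endpoints in different components.
1-2 (3): add — endpoints in different components.
2-4 (13): add — endpoints in different components.
1-3 (15): skip — 1 and 3 already connected.
0-2 (17): add — endpoints in different components.
MST edges: 2-3, 1-2, 2-4, 0-2; total weight 1+3+13+17 = 34.

34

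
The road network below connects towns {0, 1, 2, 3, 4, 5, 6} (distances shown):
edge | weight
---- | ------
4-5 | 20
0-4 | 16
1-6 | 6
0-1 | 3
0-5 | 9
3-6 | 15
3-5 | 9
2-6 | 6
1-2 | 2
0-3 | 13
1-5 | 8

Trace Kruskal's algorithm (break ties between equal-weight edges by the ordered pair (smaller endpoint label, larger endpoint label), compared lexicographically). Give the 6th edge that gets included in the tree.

Kruskal's algorithm — process edges by increasing weight (ties by edge label):
1-2 (2): add — endpoints in different components.
0-1 (3): add — endpoints in different components.
1-6 (6): add — endpoints in different components.
2-6 (6): skip — 2 and 6 already connected.
1-5 (8): add — endpoints in different components.
0-5 (9): skip — 0 and 5 already connected.
3-5 (9): add — endpoints in different components.
0-3 (13): skip — 0 and 3 already connected.
3-6 (15): skip — 3 and 6 already connected.
0-4 (16): add — endpoints in different components.
The 6th edge added is 0-4.

0-4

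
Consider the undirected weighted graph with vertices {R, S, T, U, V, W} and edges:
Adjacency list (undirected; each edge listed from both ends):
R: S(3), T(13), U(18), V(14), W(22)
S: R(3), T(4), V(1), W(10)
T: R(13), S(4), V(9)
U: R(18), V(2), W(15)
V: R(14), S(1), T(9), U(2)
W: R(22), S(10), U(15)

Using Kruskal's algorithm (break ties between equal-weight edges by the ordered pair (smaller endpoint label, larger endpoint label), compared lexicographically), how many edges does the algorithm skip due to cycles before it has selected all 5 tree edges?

1

Kruskal's algorithm — process edges by increasing weight (ties by edge label):
S-V (1): add. Components now {S,V} {R} {W} {U} {T}
U-V (2): add. Components now {S,U,V} {R} {W} {T}
R-S (3): add. Components now {R,S,U,V} {W} {T}
S-T (4): add. Components now {R,S,T,U,V} {W}
T-V (9): skip — V and T already connected.
S-W (10): add. Components now {R,S,T,U,V,W}
Edges rejected before the tree was complete: 1.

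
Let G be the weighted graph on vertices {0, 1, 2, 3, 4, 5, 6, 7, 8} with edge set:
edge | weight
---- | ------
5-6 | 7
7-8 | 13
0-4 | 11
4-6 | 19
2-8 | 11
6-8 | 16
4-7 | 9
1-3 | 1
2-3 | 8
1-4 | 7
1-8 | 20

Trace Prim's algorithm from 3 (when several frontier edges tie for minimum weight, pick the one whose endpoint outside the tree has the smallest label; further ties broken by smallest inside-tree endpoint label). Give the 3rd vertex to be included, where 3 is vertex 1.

Grow the tree from 3 using Prim:
Step 1: cheapest edge leaving the tree is 1-3 (1); add 1.
Step 2: cheapest edge leaving the tree is 1-4 (7); add 4.
Step 3: cheapest edge leaving the tree is 2-3 (8); add 2.
Step 4: cheapest edge leaving the tree is 4-7 (9); add 7.
Step 5: cheapest edge leaving the tree is 0-4 (11); add 0.
Step 6: cheapest edge leaving the tree is 2-8 (11); add 8.
Step 7: cheapest edge leaving the tree is 6-8 (16); add 6.
Step 8: cheapest edge leaving the tree is 5-6 (7); add 5.
Vertex order: 3, 1, 4, 2, 7, 0, 8, 6, 5. The 3rd vertex is 4.

4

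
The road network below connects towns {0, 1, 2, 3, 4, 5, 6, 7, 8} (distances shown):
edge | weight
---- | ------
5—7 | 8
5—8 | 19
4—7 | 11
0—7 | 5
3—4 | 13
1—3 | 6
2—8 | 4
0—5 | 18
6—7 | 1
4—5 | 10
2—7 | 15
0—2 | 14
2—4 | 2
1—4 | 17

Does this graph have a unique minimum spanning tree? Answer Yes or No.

Yes

Kruskal's algorithm — process edges by increasing weight (ties by edge label):
6—7 (1): add — endpoints in different components.
2—4 (2): add — endpoints in different components.
2—8 (4): add — endpoints in different components.
0—7 (5): add — endpoints in different components.
1—3 (6): add — endpoints in different components.
5—7 (8): add — endpoints in different components.
4—5 (10): add — endpoints in different components.
4—7 (11): skip — 4 and 7 already connected.
3—4 (13): add — endpoints in different components.
Every non-tree edge has weight strictly greater than the heaviest edge on the tree path between its endpoints, so the MST is unique.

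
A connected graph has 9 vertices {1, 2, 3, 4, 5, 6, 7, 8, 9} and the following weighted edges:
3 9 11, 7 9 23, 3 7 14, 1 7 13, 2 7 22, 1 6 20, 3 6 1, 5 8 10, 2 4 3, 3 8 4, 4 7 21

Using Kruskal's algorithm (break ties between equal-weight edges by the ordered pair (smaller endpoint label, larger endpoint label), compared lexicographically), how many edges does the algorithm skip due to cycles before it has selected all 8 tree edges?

1

Sort edges by weight, then run Kruskal:
3 6 (1): add — endpoints in different components.
2 4 (3): add — endpoints in different components.
3 8 (4): add — endpoints in different components.
5 8 (10): add — endpoints in different components.
3 9 (11): add — endpoints in different components.
1 7 (13): add — endpoints in different components.
3 7 (14): add — endpoints in different components.
1 6 (20): skip — 1 and 6 already connected.
4 7 (21): add — endpoints in different components.
Edges rejected before the tree was complete: 1.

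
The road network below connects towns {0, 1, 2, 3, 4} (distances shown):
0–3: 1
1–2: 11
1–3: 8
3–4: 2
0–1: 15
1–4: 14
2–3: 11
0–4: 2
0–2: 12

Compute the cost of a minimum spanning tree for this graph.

22

Sort edges by weight, then run Kruskal:
0–3 (1): add — endpoints in different components.
0–4 (2): add — endpoints in different components.
3–4 (2): skip — 3 and 4 already connected.
1–3 (8): add — endpoints in different components.
1–2 (11): add — endpoints in different components.
MST edges: 0–3, 0–4, 1–3, 1–2; total weight 1+2+8+11 = 22.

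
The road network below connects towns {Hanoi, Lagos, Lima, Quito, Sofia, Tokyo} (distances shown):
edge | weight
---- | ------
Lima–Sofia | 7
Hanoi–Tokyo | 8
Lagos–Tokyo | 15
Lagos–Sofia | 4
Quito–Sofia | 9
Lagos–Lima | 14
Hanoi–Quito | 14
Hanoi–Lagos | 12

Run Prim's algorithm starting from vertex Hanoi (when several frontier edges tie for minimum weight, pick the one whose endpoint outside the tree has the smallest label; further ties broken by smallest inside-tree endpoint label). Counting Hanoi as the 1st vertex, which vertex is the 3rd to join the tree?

Lagos

Grow the tree from Hanoi using Prim:
Step 1: cheapest edge leaving the tree is Hanoi–Tokyo (8); add Tokyo.
Step 2: cheapest edge leaving the tree is Hanoi–Lagos (12); add Lagos.
Step 3: cheapest edge leaving the tree is Lagos–Sofia (4); add Sofia.
Step 4: cheapest edge leaving the tree is Lima–Sofia (7); add Lima.
Step 5: cheapest edge leaving the tree is Quito–Sofia (9); add Quito.
Vertex order: Hanoi, Tokyo, Lagos, Sofia, Lima, Quito. The 3rd vertex is Lagos.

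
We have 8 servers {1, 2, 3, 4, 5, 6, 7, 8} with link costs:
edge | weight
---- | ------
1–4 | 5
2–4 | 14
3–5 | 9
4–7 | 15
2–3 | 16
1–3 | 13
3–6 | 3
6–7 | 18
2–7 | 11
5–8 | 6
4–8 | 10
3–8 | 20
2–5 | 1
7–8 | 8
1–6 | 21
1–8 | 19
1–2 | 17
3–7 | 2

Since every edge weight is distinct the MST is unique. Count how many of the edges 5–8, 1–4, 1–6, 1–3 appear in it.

Kruskal's algorithm — process edges by increasing weight (ties by edge label):
2–5 (1): add — endpoints in different components.
3–7 (2): add — endpoints in different components.
3–6 (3): add — endpoints in different components.
1–4 (5): add — endpoints in different components.
5–8 (6): add — endpoints in different components.
7–8 (8): add — endpoints in different components.
3–5 (9): skip — 3 and 5 already connected.
4–8 (10): add — endpoints in different components.
MST edge set: {2–5, 3–7, 3–6, 1–4, 5–8, 7–8, 4–8}.
Of the listed edges, {5–8, 1–4} are in the MST → 2.

2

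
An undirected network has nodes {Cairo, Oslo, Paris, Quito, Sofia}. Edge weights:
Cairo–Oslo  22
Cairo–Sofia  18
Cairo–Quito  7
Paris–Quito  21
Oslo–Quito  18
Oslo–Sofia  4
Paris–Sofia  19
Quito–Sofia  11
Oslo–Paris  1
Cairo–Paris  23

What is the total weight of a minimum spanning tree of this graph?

23

Grow the tree from Quito using Prim:
Step 1: cheapest edge leaving the tree is Cairo–Quito (7); add Cairo.
Step 2: cheapest edge leaving the tree is Quito–Sofia (11); add Sofia.
Step 3: cheapest edge leaving the tree is Oslo–Sofia (4); add Oslo.
Step 4: cheapest edge leaving the tree is Oslo–Paris (1); add Paris.
MST edges: Cairo–Quito, Quito–Sofia, Oslo–Sofia, Oslo–Paris; total weight 7+11+4+1 = 23.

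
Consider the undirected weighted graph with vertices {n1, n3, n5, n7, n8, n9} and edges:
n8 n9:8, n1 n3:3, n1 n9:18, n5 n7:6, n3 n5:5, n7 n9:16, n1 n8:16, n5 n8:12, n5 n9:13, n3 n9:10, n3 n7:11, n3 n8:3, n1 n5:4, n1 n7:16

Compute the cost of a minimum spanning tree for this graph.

24

Sort edges by weight, then run Kruskal:
n1 n3 (3): add. Components now {n1,n3} {n8} {n5} {n7} {n9}
n3 n8 (3): add. Components now {n1,n3,n8} {n5} {n7} {n9}
n1 n5 (4): add. Components now {n1,n3,n5,n8} {n7} {n9}
n3 n5 (5): skip — n3 and n5 already connected.
n5 n7 (6): add. Components now {n1,n3,n5,n7,n8} {n9}
n8 n9 (8): add. Components now {n1,n3,n5,n7,n8,n9}
MST edges: n1 n3, n3 n8, n1 n5, n5 n7, n8 n9; total weight 3+3+4+6+8 = 24.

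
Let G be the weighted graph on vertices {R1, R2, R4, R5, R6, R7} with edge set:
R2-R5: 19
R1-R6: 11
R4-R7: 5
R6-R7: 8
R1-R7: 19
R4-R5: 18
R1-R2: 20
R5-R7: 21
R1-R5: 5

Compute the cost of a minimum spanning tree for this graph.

48

Kruskal: consider edges lightest-first.
R1-R5 (5): add. Components now {R2} {R4} {R1,R5} {R7} {R6}
R4-R7 (5): add. Components now {R2} {R4,R7} {R1,R5} {R6}
R6-R7 (8): add. Components now {R2} {R4,R6,R7} {R1,R5}
R1-R6 (11): add. Components now {R2} {R1,R4,R5,R6,R7}
R4-R5 (18): skip — R4 and R5 already connected.
R1-R7 (19): skip — R1 and R7 already connected.
R2-R5 (19): add. Components now {R1,R2,R4,R5,R6,R7}
MST edges: R1-R5, R4-R7, R6-R7, R1-R6, R2-R5; total weight 5+5+8+11+19 = 48.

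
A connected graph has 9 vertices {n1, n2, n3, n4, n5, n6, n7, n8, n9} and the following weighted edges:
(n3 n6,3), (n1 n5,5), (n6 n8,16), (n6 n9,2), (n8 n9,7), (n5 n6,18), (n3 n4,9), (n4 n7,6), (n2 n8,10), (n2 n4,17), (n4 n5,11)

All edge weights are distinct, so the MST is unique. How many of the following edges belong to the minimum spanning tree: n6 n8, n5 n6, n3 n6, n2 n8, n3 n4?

3

Kruskal's algorithm — process edges by increasing weight (ties by edge label):
n6 n9 (2): add — endpoints in different components.
n3 n6 (3): add — endpoints in different components.
n1 n5 (5): add — endpoints in different components.
n4 n7 (6): add — endpoints in different components.
n8 n9 (7): add — endpoints in different components.
n3 n4 (9): add — endpoints in different components.
n2 n8 (10): add — endpoints in different components.
n4 n5 (11): add — endpoints in different components.
MST edge set: {n6 n9, n3 n6, n1 n5, n4 n7, n8 n9, n3 n4, n2 n8, n4 n5}.
Of the listed edges, {n3 n6, n2 n8, n3 n4} are in the MST → 3.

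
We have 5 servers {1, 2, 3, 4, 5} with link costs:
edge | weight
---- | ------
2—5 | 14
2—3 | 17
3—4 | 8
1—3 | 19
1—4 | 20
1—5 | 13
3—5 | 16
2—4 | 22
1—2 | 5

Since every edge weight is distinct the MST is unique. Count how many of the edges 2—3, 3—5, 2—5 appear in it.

Kruskal: consider edges lightest-first.
1—2 (5): add. Components now {1,2} {3} {4} {5}
3—4 (8): add. Components now {1,2} {3,4} {5}
1—5 (13): add. Components now {1,2,5} {3,4}
2—5 (14): skip — 2 and 5 already connected.
3—5 (16): add. Components now {1,2,3,4,5}
MST edge set: {1—2, 3—4, 1—5, 3—5}.
Of the listed edges, {3—5} are in the MST → 1.

1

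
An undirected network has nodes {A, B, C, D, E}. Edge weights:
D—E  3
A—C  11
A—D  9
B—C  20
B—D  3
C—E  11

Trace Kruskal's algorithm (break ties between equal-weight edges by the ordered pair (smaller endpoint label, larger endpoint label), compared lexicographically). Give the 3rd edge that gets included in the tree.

A-D

Sort edges by weight, then run Kruskal:
B—D (3): add — endpoints in different components.
D—E (3): add — endpoints in different components.
A—D (9): add — endpoints in different components.
A—C (11): add — endpoints in different components.
The 3rd edge added is A—D.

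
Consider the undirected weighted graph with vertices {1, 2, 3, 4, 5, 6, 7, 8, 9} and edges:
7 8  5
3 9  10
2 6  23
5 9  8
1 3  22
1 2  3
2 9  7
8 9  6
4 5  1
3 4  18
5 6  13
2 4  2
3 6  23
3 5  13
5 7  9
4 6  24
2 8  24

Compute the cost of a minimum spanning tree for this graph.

Prim, starting at 1.
Step 1: cheapest edge leaving the tree is 1 2 (3); add 2.
Step 2: cheapest edge leaving the tree is 2 4 (2); add 4.
Step 3: cheapest edge leaving the tree is 4 5 (1); add 5.
Step 4: cheapest edge leaving the tree is 2 9 (7); add 9.
Step 5: cheapest edge leaving the tree is 8 9 (6); add 8.
Step 6: cheapest edge leaving the tree is 7 8 (5); add 7.
Step 7: cheapest edge leaving the tree is 3 9 (10); add 3.
Step 8: cheapest edge leaving the tree is 5 6 (13); add 6.
MST edges: 1 2, 2 4, 4 5, 2 9, 8 9, 7 8, 3 9, 5 6; total weight 3+2+1+7+6+5+10+13 = 47.

47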